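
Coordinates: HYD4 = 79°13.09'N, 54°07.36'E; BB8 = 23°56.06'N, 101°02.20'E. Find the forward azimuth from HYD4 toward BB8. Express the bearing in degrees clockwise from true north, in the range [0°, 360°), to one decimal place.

HYD4: φ = +79.21817°, λ = +54.12267°
BB8: φ = +23.93433°, λ = +101.03667°
Δλ = 46.9140°
y = sin Δλ · cos φ₂ = 0.667529
x = cos φ₁ sin φ₂ − sin φ₁ cos φ₂ cos Δλ = -0.537442
θ = atan2(y, x) = 128.8383° → 128.8383° (mod 360°)

128.8°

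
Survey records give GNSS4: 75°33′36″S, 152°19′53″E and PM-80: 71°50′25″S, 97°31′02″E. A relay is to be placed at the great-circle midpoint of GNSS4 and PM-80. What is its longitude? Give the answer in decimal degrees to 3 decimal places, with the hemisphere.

GNSS4: φ = -75.56000°, λ = +152.33139°
PM-80: φ = -71.84028°, λ = +97.51722°
Bx = cos φ₂ cos Δλ = 0.179592,  By = cos φ₂ sin Δλ = -0.254722
φₘ = atan2(sin φ₁ + sin φ₂, √((cos φ₁ + Bx)² + By²)) = -75.42437°
λₘ = λ₁ + atan2(By, cos φ₁ + Bx) = 121.62893°

121.629°E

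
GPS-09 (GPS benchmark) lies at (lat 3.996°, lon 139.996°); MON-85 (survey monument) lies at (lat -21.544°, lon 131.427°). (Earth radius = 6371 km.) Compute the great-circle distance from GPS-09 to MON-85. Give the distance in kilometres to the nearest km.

2989 km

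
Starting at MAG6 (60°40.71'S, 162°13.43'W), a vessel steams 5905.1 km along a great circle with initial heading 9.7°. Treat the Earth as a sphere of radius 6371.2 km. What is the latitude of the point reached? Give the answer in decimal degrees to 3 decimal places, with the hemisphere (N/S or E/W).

7.898°S

MAG6: φ = -60.67850°, λ = -162.22383°
δ = d/R = 5905.1/6371.2 = 0.926843 rad
φ₂ = arcsin(sin φ₁ cos δ + cos φ₁ sin δ cos θ)
   = arcsin(-0.87189·0.60036 + 0.48971·0.79973·0.98570) = -7.89807°
λ₂ = λ₁ + atan2(sin θ sin δ cos φ₁, cos δ − sin φ₁ sin φ₂) = -154.40529°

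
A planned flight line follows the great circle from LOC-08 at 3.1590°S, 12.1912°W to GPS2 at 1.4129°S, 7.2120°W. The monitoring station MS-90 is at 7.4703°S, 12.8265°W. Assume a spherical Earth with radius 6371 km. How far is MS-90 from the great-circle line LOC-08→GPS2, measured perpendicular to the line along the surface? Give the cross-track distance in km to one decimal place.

429.5 km

δ₁₃ = central angle LOC-08→MS-90 = 0.076052 rad  (haversine)
θ₁₃ = bearing LOC-08→MS-90 = 188.320°,  θ₁₂ = bearing LOC-08→GPS2 = 70.772°
dₓₜ = R·arcsin(sin δ₁₃ · sin(θ₁₃ − θ₁₂)) = 6371·arcsin(0.07598·sin(117.547°)) = 429.505 km
|dₓₜ| = 429.505 km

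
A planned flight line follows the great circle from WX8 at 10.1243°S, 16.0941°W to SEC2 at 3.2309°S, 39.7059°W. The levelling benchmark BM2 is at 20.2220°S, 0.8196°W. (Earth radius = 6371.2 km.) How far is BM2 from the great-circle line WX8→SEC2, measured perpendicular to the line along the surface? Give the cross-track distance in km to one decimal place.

δ₁₃ = central angle WX8→BM2 = 0.311488 rad  (haversine)
θ₁₃ = bearing WX8→BM2 = 126.234°,  θ₁₂ = bearing WX8→SEC2 = 284.756°
dₓₜ = R·arcsin(sin δ₁₃ · sin(θ₁₃ − θ₁₂)) = 6371.2·arcsin(0.30648·sin(-158.522°)) = -716.460 km
|dₓₜ| = 716.460 km

716.5 km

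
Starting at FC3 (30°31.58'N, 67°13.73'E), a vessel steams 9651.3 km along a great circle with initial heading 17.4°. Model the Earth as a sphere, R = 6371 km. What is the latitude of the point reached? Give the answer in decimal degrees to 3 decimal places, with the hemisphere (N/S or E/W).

FC3: φ = +30.52633°, λ = +67.22883°
δ = d/R = 9651.3/6371 = 1.514880 rad
φ₂ = arcsin(sin φ₁ cos δ + cos φ₁ sin δ cos θ)
   = arcsin(0.50793·0.05589 + 0.86140·0.99844·0.95424) = 58.11185°
λ₂ = λ₁ + atan2(sin θ sin δ cos φ₁, cos δ − sin φ₁ sin φ₂) = -147.18726°

58.112°N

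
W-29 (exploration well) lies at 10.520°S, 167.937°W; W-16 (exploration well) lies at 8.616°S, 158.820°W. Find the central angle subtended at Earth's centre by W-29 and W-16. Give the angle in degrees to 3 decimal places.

Δφ = 1.9040°,  Δλ = 9.1170°
a = sin²(Δφ/2) + cos φ₁ cos φ₂ sin²(Δλ/2) = 0.006416
c = 2·arcsin(√a) = 0.160376 rad = 9.1889°

9.189°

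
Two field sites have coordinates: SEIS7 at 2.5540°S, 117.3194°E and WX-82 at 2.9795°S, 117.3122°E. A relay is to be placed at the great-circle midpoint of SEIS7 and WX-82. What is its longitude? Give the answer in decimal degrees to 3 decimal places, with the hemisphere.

Bx = cos φ₂ cos Δλ = 0.998648,  By = cos φ₂ sin Δλ = -0.000125
φₘ = atan2(sin φ₁ + sin φ₂, √((cos φ₁ + Bx)² + By²)) = -2.76675°
λₘ = λ₁ + atan2(By, cos φ₁ + Bx) = 117.31580°

117.316°E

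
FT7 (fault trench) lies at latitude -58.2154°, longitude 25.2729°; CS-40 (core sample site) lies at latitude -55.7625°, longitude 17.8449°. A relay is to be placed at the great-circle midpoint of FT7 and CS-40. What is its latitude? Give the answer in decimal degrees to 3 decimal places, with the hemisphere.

57.044°S

Bx = cos φ₂ cos Δλ = 0.557903,  By = cos φ₂ sin Δλ = -0.072736
φₘ = atan2(sin φ₁ + sin φ₂, √((cos φ₁ + Bx)² + By²)) = -57.04390°
λₘ = λ₁ + atan2(By, cos φ₁ + Bx) = 21.43634°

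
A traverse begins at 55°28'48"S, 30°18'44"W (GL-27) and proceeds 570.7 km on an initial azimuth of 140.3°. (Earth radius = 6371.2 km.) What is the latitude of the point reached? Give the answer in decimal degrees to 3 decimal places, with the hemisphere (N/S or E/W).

59.275°S

GL-27: φ = -55.48000°, λ = -30.31222°
δ = d/R = 570.7/6371.2 = 0.089575 rad
φ₂ = arcsin(sin φ₁ cos δ + cos φ₁ sin δ cos θ)
   = arcsin(-0.82393·0.99599 + 0.56669·0.08946·-0.76940) = -59.27494°
λ₂ = λ₁ + atan2(sin θ sin δ cos φ₁, cos δ − sin φ₁ sin φ₂) = -23.89083°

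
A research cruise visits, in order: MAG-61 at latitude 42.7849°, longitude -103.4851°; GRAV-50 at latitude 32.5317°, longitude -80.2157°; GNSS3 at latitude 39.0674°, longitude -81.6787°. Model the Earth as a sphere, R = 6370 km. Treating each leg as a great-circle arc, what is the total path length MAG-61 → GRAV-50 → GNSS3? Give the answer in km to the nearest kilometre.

3071 km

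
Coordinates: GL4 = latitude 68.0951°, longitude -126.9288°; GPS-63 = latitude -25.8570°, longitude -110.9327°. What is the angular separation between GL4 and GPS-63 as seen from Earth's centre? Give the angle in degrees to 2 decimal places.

Δφ = -93.9521°,  Δλ = 15.9961°
a = sin²(Δφ/2) + cos φ₁ cos φ₂ sin²(Δλ/2) = 0.540961
c = 2·arcsin(√a) = 1.652810 rad = 94.6990°

94.70°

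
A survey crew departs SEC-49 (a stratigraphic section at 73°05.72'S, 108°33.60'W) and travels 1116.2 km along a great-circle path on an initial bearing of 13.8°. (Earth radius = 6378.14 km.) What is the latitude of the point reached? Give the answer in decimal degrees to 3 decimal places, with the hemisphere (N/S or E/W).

63.254°S

SEC-49: φ = -73.09533°, λ = -108.56000°
δ = d/R = 1116.2/6378.14 = 0.175004 rad
φ₂ = arcsin(sin φ₁ cos δ + cos φ₁ sin δ cos θ)
   = arcsin(-0.95679·0.98473 + 0.29078·0.17411·0.97113) = -63.25381°
λ₂ = λ₁ + atan2(sin θ sin δ cos φ₁, cos δ − sin φ₁ sin φ₂) = -103.26496°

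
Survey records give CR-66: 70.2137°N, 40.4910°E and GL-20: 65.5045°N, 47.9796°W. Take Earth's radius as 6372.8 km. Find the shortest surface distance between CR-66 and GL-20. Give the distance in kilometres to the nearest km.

Δφ = -4.7092°,  Δλ = -88.4706°
a = sin²(Δφ/2) + cos φ₁ cos φ₂ sin²(Δλ/2) = 0.069992
c = 2·arcsin(√a) = 0.535496 rad = 30.6817°
d = R·c = 6372.8 × 0.535496 = 3412.6 km

3413 km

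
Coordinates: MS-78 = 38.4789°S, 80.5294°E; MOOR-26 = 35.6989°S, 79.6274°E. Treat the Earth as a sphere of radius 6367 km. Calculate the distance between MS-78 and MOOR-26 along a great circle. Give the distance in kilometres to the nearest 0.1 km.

Δφ = 2.7800°,  Δλ = -0.9020°
a = sin²(Δφ/2) + cos φ₁ cos φ₂ sin²(Δλ/2) = 0.000628
c = 2·arcsin(√a) = 0.050118 rad = 2.8716°
d = R·c = 6367 × 0.050118 = 319.1 km

319.1 km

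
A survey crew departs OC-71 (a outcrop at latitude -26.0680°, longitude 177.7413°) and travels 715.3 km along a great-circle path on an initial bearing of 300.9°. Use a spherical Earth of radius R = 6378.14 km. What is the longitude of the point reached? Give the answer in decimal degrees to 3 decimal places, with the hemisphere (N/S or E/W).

171.769°E

δ = d/R = 715.3/6378.14 = 0.112149 rad
φ₂ = arcsin(sin φ₁ cos δ + cos φ₁ sin δ cos θ)
   = arcsin(-0.43944·0.99372 + 0.89827·0.11191·0.51354) = -22.64691°
λ₂ = λ₁ + atan2(sin θ sin δ cos φ₁, cos δ − sin φ₁ sin φ₂) = 171.76874°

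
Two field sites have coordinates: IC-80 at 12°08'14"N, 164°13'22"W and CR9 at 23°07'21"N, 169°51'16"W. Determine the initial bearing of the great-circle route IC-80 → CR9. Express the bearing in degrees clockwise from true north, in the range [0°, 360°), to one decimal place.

IC-80: φ = +12.13722°, λ = -164.22278°
CR9: φ = +23.12250°, λ = -169.85444°
Δλ = -5.6317°
y = sin Δλ · cos φ₂ = -0.090250
x = cos φ₁ sin φ₂ − sin φ₁ cos φ₂ cos Δλ = 0.191490
θ = atan2(y, x) = -25.2346° → 334.7654° (mod 360°)

334.8°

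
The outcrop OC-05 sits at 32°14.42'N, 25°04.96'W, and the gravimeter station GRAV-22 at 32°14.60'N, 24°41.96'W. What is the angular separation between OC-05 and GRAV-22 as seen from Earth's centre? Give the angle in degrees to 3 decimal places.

0.324°

OC-05: φ = +32.24033°, λ = -25.08267°
GRAV-22: φ = +32.24333°, λ = -24.69933°
Δφ = 0.0030°,  Δλ = 0.3833°
a = sin²(Δφ/2) + cos φ₁ cos φ₂ sin²(Δλ/2) = 0.000008
c = 2·arcsin(√a) = 0.005659 rad = 0.3242°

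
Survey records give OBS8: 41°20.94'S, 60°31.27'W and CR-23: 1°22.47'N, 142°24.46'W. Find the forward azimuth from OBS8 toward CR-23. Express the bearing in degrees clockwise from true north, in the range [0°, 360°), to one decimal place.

276.4°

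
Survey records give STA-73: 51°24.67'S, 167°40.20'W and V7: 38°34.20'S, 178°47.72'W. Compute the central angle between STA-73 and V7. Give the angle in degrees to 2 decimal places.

STA-73: φ = -51.41117°, λ = -167.67000°
V7: φ = -38.57000°, λ = -178.79533°
Δφ = 12.8412°,  Δλ = -11.1253°
a = sin²(Δφ/2) + cos φ₁ cos φ₂ sin²(Δλ/2) = 0.017087
c = 2·arcsin(√a) = 0.262187 rad = 15.0222°

15.02°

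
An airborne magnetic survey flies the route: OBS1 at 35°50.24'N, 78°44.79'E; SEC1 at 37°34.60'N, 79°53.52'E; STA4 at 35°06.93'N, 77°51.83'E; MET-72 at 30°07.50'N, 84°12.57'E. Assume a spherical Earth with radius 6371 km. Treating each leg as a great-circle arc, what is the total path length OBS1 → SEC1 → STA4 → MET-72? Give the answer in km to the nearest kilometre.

1360 km

OBS1: φ = +35.83733°, λ = +78.74650°
SEC1: φ = +37.57667°, λ = +79.89200°
STA4: φ = +35.11550°, λ = +77.86383°
MET-72: φ = +30.12500°, λ = +84.20950°
OBS1→SEC1: c = 0.034328 rad, d = 218.70 km
SEC1→STA4: c = 0.051553 rad, d = 328.44 km
STA4→MET-72: c = 0.127567 rad, d = 812.73 km
Total = 218.70 + 328.44 + 812.73 = 1359.88 km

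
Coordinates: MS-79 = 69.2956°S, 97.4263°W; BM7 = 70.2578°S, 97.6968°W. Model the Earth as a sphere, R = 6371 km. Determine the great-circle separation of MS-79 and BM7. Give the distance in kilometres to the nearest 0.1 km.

Δφ = -0.9622°,  Δλ = -0.2705°
a = sin²(Δφ/2) + cos φ₁ cos φ₂ sin²(Δλ/2) = 0.000071
c = 2·arcsin(√a) = 0.016873 rad = 0.9667°
d = R·c = 6371 × 0.016873 = 107.5 km

107.5 km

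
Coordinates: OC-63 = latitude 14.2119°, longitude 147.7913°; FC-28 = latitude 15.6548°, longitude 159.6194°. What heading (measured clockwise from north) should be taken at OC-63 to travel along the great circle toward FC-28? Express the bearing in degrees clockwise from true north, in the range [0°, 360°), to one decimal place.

Δλ = 11.8281°
y = sin Δλ · cos φ₂ = 0.197372
x = cos φ₁ sin φ₂ − sin φ₁ cos φ₂ cos Δλ = 0.030200
θ = atan2(y, x) = 81.3006° → 81.3006° (mod 360°)

81.3°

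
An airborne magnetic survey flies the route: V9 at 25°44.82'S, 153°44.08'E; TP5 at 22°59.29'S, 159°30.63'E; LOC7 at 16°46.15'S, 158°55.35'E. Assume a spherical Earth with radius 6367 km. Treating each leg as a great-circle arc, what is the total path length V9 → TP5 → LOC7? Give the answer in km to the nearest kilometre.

V9: φ = -25.74700°, λ = +153.73467°
TP5: φ = -22.98817°, λ = +159.51050°
LOC7: φ = -16.76917°, λ = +158.92250°
V9→TP5: c = 0.103667 rad, d = 660.05 km
TP5→LOC7: c = 0.108970 rad, d = 693.81 km
Total = 660.05 + 693.81 = 1353.86 km

1354 km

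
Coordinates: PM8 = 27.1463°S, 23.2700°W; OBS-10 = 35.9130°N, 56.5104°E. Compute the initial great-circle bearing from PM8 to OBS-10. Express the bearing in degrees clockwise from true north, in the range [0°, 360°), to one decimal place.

Δλ = 79.7804°
y = sin Δλ · cos φ₂ = 0.797059
x = cos φ₁ sin φ₂ − sin φ₁ cos φ₂ cos Δλ = 0.587507
θ = atan2(y, x) = 53.6063° → 53.6063° (mod 360°)

53.6°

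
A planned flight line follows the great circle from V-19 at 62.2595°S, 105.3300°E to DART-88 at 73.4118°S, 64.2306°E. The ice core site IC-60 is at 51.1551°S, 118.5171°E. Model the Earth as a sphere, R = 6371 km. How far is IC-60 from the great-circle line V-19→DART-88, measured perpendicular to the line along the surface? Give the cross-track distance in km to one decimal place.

64.0 km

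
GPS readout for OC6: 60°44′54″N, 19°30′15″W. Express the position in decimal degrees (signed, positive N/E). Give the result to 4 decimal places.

+60.7483°, -19.5042°

lat: 60.7483° N → +60.7483°
lon: 19.5042° W → -19.5042°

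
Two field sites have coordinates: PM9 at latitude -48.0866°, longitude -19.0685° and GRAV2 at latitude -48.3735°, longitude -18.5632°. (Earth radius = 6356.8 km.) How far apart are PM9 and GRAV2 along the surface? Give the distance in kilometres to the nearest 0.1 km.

49.1 km

Δφ = -0.2869°,  Δλ = 0.5053°
a = sin²(Δφ/2) + cos φ₁ cos φ₂ sin²(Δλ/2) = 0.000015
c = 2·arcsin(√a) = 0.007719 rad = 0.4423°
d = R·c = 6356.8 × 0.007719 = 49.1 km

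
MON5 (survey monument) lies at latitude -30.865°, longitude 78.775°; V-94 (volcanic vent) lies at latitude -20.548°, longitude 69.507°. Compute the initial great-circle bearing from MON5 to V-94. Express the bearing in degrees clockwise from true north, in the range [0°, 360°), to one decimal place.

Δλ = -9.2680°
y = sin Δλ · cos φ₂ = -0.150806
x = cos φ₁ sin φ₂ − sin φ₁ cos φ₂ cos Δλ = 0.172823
θ = atan2(y, x) = -41.1081° → 318.8919° (mod 360°)

318.9°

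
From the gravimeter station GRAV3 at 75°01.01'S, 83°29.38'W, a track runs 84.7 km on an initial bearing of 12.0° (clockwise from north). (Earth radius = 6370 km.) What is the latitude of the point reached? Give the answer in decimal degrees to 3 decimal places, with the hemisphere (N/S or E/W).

GRAV3: φ = -75.01683°, λ = -83.48967°
δ = d/R = 84.7/6370 = 0.013297 rad
φ₂ = arcsin(sin φ₁ cos δ + cos φ₁ sin δ cos θ)
   = arcsin(-0.96600·0.99991 + 0.25854·0.01330·0.97815) = -74.27086°
λ₂ = λ₁ + atan2(sin θ sin δ cos φ₁, cos δ − sin φ₁ sin φ₂) = -82.90538°

74.271°S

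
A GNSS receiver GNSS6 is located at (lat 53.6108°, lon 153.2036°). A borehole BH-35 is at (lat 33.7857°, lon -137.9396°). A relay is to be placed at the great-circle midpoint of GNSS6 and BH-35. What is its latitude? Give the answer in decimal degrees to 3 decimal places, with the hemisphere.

Bx = cos φ₂ cos Δλ = 0.299786,  By = cos φ₂ sin Δλ = 0.775174
φₘ = atan2(sin φ₁ + sin φ₂, √((cos φ₁ + Bx)² + By²)) = 49.01499°
λₘ = λ₁ + atan2(By, cos φ₁ + Bx) = -165.83830°

49.015°N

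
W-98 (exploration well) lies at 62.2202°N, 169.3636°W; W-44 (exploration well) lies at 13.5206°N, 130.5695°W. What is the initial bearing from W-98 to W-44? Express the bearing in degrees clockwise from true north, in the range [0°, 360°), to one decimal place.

132.7°

Δλ = 38.7941°
y = sin Δλ · cos φ₂ = 0.609160
x = cos φ₁ sin φ₂ − sin φ₁ cos φ₂ cos Δλ = -0.561496
θ = atan2(y, x) = 132.6684° → 132.6684° (mod 360°)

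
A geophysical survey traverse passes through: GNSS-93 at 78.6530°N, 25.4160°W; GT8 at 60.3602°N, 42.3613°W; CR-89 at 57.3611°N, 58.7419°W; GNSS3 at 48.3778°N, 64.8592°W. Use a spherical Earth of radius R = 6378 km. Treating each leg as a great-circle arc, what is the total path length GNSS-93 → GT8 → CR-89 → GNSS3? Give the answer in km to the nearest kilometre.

GNSS-93→GT8: c = 0.332466 rad, d = 2120.47 km
GT8→CR-89: c = 0.156341 rad, d = 997.14 km
CR-89→GNSS3: c = 0.169353 rad, d = 1080.13 km
Total = 2120.47 + 997.14 + 1080.13 = 4197.74 km

4198 km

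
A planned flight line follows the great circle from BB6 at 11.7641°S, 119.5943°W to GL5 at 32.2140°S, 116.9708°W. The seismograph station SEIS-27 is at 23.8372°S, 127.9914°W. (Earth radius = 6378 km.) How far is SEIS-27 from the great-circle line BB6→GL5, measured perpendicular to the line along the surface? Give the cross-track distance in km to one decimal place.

999.1 km

δ₁₃ = central angle BB6→SEIS-27 = 0.252537 rad  (haversine)
θ₁₃ = bearing BB6→SEIS-27 = 212.317°,  θ₁₂ = bearing BB6→GL5 = 173.678°
dₓₜ = R·arcsin(sin δ₁₃ · sin(θ₁₃ − θ₁₂)) = 6378·arcsin(0.24986·sin(38.639°)) = 999.142 km
|dₓₜ| = 999.142 km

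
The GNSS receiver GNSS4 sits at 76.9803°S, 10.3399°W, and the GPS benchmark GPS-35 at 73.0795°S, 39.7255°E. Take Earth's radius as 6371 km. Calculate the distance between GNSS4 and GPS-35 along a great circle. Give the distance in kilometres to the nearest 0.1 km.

Δφ = 3.9008°,  Δλ = 50.0654°
a = sin²(Δφ/2) + cos φ₁ cos φ₂ sin²(Δλ/2) = 0.012898
c = 2·arcsin(√a) = 0.227629 rad = 13.0422°
d = R·c = 6371 × 0.227629 = 1450.2 km

1450.2 km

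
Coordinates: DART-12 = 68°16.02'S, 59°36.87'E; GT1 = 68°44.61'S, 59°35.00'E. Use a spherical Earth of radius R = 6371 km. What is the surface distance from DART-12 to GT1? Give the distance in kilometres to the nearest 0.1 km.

53.0 km

DART-12: φ = -68.26700°, λ = +59.61450°
GT1: φ = -68.74350°, λ = +59.58333°
Δφ = -0.4765°,  Δλ = -0.0312°
a = sin²(Δφ/2) + cos φ₁ cos φ₂ sin²(Δλ/2) = 0.000017
c = 2·arcsin(√a) = 0.008319 rad = 0.4766°
d = R·c = 6371 × 0.008319 = 53.0 km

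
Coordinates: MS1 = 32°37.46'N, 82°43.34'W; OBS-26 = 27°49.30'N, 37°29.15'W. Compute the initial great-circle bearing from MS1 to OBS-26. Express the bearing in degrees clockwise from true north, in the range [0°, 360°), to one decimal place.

MS1: φ = +32.62433°, λ = -82.72233°
OBS-26: φ = +27.82167°, λ = -37.48583°
Δλ = 45.2365°
y = sin Δλ · cos φ₂ = 0.627944
x = cos φ₁ sin φ₂ − sin φ₁ cos φ₂ cos Δλ = 0.057324
θ = atan2(y, x) = 84.7840° → 84.7840° (mod 360°)

84.8°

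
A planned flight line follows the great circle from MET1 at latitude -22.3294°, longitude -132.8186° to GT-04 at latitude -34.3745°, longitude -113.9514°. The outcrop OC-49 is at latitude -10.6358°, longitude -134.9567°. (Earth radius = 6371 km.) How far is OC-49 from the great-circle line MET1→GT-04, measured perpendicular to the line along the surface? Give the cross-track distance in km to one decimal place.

836.7 km

δ₁₃ = central angle MET1→OC-49 = 0.207191 rad  (haversine)
θ₁₃ = bearing MET1→OC-49 = 349.732°,  θ₁₂ = bearing MET1→GT-04 = 130.197°
dₓₜ = R·arcsin(sin δ₁₃ · sin(θ₁₃ − θ₁₂)) = 6371·arcsin(0.20571·sin(219.535°)) = -836.659 km
|dₓₜ| = 836.659 km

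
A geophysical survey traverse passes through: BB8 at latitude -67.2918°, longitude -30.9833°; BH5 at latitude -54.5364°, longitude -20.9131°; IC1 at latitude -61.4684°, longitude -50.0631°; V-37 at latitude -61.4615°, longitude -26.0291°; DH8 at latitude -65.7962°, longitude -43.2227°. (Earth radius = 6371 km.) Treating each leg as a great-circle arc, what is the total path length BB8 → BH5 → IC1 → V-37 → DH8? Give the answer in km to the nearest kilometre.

5618 km

BB8→BH5: c = 0.237747 rad, d = 1514.69 km
BH5→IC1: c = 0.292271 rad, d = 1862.06 km
IC1→V-37: c = 0.199244 rad, d = 1269.38 km
V-37→DH8: c = 0.152553 rad, d = 971.91 km
Total = 1514.69 + 1862.06 + 1269.38 + 971.91 = 5618.04 km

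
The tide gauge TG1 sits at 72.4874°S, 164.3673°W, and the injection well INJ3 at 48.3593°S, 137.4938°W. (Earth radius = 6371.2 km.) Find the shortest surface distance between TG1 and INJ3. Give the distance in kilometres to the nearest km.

3002 km

Δφ = 24.1281°,  Δλ = 26.8735°
a = sin²(Δφ/2) + cos φ₁ cos φ₂ sin²(Δλ/2) = 0.054479
c = 2·arcsin(√a) = 0.471163 rad = 26.9956°
d = R·c = 6371.2 × 0.471163 = 3001.9 km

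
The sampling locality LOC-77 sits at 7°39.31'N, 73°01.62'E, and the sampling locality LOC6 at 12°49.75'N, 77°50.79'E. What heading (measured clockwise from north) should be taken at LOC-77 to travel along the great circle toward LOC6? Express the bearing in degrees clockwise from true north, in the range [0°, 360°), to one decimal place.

42.1°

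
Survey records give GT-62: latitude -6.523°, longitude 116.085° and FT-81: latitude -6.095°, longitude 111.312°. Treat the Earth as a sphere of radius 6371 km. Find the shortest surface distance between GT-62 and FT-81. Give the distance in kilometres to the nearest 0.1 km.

529.7 km

Δφ = 0.4280°,  Δλ = -4.7730°
a = sin²(Δφ/2) + cos φ₁ cos φ₂ sin²(Δλ/2) = 0.001727
c = 2·arcsin(√a) = 0.083136 rad = 4.7633°
d = R·c = 6371 × 0.083136 = 529.7 km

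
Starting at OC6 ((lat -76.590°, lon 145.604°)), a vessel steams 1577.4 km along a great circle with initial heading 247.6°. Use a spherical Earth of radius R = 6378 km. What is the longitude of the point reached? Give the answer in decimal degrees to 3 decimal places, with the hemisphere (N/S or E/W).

δ = d/R = 1577.4/6378 = 0.247319 rad
φ₂ = arcsin(sin φ₁ cos δ + cos φ₁ sin δ cos θ)
   = arcsin(-0.97274·0.96957 + 0.23192·0.24481·-0.38107) = -74.74675°
λ₂ = λ₁ + atan2(sin θ sin δ cos φ₁, cos δ − sin φ₁ sin φ₂) = 86.25328°

86.253°E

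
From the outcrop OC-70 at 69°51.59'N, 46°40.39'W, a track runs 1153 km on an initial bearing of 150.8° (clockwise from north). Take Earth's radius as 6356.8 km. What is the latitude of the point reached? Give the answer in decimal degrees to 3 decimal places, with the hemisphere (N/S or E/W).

OC-70: φ = +69.85983°, λ = -46.67317°
δ = d/R = 1153/6356.8 = 0.181381 rad
φ₂ = arcsin(sin φ₁ cos δ + cos φ₁ sin δ cos θ)
   = arcsin(0.93885·0.98360 + 0.34432·0.18039·-0.87292) = 60.36974°
λ₂ = λ₁ + atan2(sin θ sin δ cos φ₁, cos δ − sin φ₁ sin φ₂) = -36.41982°

60.370°N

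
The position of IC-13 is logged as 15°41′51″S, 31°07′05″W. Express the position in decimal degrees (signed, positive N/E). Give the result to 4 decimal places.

lat: 15.6975° S → -15.6975°
lon: 31.1181° W → -31.1181°

-15.6975°, -31.1181°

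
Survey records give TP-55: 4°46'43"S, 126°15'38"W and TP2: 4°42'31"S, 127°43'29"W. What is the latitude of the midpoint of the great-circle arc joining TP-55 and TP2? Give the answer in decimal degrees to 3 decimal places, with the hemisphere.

4.744°S

TP-55: φ = -4.77861°, λ = -126.26056°
TP2: φ = -4.70861°, λ = -127.72472°
Bx = cos φ₂ cos Δλ = 0.996300,  By = cos φ₂ sin Δλ = -0.025466
φₘ = atan2(sin φ₁ + sin φ₂, √((cos φ₁ + Bx)² + By²)) = -4.74400°
λₘ = λ₁ + atan2(By, cos φ₁ + Bx) = -126.99268°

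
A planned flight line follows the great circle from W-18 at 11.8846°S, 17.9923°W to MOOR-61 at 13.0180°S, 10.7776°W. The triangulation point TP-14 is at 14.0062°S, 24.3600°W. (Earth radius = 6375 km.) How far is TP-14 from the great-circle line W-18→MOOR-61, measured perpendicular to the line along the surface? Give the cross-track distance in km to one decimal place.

358.4 km

δ₁₃ = central angle W-18→TP-14 = 0.114458 rad  (haversine)
θ₁₃ = bearing W-18→TP-14 = 250.431°,  θ₁₂ = bearing W-18→MOOR-61 = 99.906°
dₓₜ = R·arcsin(sin δ₁₃ · sin(θ₁₃ − θ₁₂)) = 6375·arcsin(0.11421·sin(150.525°)) = 358.437 km
|dₓₜ| = 358.437 km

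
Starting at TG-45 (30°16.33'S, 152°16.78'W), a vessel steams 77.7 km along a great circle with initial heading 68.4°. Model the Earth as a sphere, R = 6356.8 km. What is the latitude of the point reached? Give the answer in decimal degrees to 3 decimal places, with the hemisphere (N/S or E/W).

TG-45: φ = -30.27217°, λ = -152.27967°
δ = d/R = 77.7/6356.8 = 0.012223 rad
φ₂ = arcsin(sin φ₁ cos δ + cos φ₁ sin δ cos θ)
   = arcsin(-0.50411·0.99993 + 0.86364·0.01222·0.36812) = -30.01221°
λ₂ = λ₁ + atan2(sin θ sin δ cos φ₁, cos δ − sin φ₁ sin φ₂) = -151.52768°

30.012°S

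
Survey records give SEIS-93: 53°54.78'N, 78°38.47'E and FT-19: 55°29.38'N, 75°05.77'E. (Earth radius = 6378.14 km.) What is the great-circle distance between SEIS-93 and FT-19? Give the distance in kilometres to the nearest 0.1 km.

SEIS-93: φ = +53.91300°, λ = +78.64117°
FT-19: φ = +55.48967°, λ = +75.09617°
Δφ = 1.5767°,  Δλ = -3.5450°
a = sin²(Δφ/2) + cos φ₁ cos φ₂ sin²(Δλ/2) = 0.000509
c = 2·arcsin(√a) = 0.045107 rad = 2.5844°
d = R·c = 6378.14 × 0.045107 = 287.7 km

287.7 km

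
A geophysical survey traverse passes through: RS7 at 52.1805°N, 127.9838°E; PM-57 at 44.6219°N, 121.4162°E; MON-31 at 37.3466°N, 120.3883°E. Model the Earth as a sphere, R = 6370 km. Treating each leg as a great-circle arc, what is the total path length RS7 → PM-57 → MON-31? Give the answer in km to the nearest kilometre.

RS7→PM-57: c = 0.152155 rad, d = 969.22 km
PM-57→MON-31: c = 0.127695 rad, d = 813.42 km
Total = 969.22 + 813.42 = 1782.64 km

1783 km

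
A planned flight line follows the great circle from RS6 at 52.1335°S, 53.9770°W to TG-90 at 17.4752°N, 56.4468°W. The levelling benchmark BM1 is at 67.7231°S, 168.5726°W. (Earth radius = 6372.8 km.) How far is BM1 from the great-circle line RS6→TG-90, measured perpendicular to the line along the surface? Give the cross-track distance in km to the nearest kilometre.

2448 km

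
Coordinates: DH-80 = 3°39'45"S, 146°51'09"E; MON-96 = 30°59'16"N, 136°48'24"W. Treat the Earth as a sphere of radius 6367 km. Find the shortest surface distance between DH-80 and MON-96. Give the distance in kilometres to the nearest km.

DH-80: φ = -3.66250°, λ = +146.85250°
MON-96: φ = +30.98778°, λ = -136.80667°
Δφ = 34.6503°,  Δλ = 76.3408°
a = sin²(Δφ/2) + cos φ₁ cos φ₂ sin²(Δλ/2) = 0.415430
c = 2·arcsin(√a) = 1.400839 rad = 80.2622°
d = R·c = 6367 × 1.400839 = 8919.1 km

8919 km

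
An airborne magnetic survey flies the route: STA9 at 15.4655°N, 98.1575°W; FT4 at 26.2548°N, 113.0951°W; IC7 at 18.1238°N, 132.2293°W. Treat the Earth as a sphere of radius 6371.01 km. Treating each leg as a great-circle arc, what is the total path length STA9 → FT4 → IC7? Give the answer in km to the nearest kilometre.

4123 km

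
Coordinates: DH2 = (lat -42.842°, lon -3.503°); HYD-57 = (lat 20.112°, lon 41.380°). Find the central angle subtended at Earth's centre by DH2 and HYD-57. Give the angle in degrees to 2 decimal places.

75.28°

Δφ = 62.9540°,  Δλ = 44.8830°
a = sin²(Δφ/2) + cos φ₁ cos φ₂ sin²(Δλ/2) = 0.372982
c = 2·arcsin(√a) = 1.313946 rad = 75.2835°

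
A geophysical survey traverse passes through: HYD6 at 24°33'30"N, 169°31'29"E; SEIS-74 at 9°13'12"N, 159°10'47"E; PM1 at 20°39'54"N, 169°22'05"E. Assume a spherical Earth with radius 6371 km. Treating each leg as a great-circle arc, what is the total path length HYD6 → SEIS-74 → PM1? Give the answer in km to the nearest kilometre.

3705 km

HYD6: φ = +24.55833°, λ = +169.52472°
SEIS-74: φ = +9.22000°, λ = +159.17972°
PM1: φ = +20.66500°, λ = +169.36806°
HYD6→SEIS-74: c = 0.318243 rad, d = 2027.53 km
SEIS-74→PM1: c = 0.263238 rad, d = 1677.09 km
Total = 2027.53 + 1677.09 = 3704.62 km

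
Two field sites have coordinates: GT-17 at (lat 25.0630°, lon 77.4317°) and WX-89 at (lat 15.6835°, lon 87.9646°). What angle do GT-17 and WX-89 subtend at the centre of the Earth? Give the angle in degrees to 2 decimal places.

13.61°

Δφ = -9.3795°,  Δλ = 10.5329°
a = sin²(Δφ/2) + cos φ₁ cos φ₂ sin²(Δλ/2) = 0.014032
c = 2·arcsin(√a) = 0.237473 rad = 13.6062°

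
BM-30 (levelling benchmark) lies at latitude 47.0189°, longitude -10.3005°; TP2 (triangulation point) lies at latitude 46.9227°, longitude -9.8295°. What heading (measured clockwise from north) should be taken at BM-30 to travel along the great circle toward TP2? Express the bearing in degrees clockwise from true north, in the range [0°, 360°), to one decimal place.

Δλ = 0.4710°
y = sin Δλ · cos φ₂ = 0.005614
x = cos φ₁ sin φ₂ − sin φ₁ cos φ₂ cos Δλ = -0.001662
θ = atan2(y, x) = 106.4912° → 106.4912° (mod 360°)

106.5°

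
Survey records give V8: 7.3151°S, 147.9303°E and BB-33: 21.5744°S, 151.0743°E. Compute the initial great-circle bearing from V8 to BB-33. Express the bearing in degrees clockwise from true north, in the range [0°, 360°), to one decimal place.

168.3°

Δλ = 3.1440°
y = sin Δλ · cos φ₂ = 0.051003
x = cos φ₁ sin φ₂ − sin φ₁ cos φ₂ cos Δλ = -0.246489
θ = atan2(y, x) = 168.3094° → 168.3094° (mod 360°)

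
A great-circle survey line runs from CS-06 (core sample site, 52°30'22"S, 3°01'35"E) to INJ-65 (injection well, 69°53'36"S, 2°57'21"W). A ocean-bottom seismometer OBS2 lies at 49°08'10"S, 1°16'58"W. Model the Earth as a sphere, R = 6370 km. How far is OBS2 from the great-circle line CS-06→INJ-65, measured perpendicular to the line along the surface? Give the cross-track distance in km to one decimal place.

354.4 km

CS-06: φ = -52.50611°, λ = +3.02639°
INJ-65: φ = -69.89333°, λ = -2.95583°
OBS2: φ = -49.13611°, λ = -1.28278°
δ₁₃ = central angle CS-06→OBS2 = 0.075583 rad  (haversine)
θ₁₃ = bearing CS-06→OBS2 = 319.380°,  θ₁₂ = bearing CS-06→INJ-65 = 186.803°
dₓₜ = R·arcsin(sin δ₁₃ · sin(θ₁₃ − θ₁₂)) = 6370·arcsin(0.07551·sin(132.577°)) = 354.379 km
|dₓₜ| = 354.379 km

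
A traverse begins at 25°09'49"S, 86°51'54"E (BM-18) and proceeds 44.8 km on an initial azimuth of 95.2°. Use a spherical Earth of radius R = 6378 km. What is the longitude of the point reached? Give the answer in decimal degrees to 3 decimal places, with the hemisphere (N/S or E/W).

87.308°E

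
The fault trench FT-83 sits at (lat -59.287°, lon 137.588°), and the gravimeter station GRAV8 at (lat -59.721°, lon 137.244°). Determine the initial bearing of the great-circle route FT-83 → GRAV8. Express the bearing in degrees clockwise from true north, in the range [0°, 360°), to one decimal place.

201.8°

Δλ = -0.3440°
y = sin Δλ · cos φ₂ = -0.003027
x = cos φ₁ sin φ₂ − sin φ₁ cos φ₂ cos Δλ = -0.007582
θ = atan2(y, x) = -158.2361° → 201.7639° (mod 360°)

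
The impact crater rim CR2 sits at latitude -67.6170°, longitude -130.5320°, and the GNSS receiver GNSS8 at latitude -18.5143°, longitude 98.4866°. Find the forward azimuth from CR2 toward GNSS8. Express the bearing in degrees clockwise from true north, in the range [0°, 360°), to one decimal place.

Δλ = -130.9814°
y = sin Δλ · cos φ₂ = -0.715851
x = cos φ₁ sin φ₂ − sin φ₁ cos φ₂ cos Δλ = -0.695938
θ = atan2(y, x) = -134.1919° → 225.8081° (mod 360°)

225.8°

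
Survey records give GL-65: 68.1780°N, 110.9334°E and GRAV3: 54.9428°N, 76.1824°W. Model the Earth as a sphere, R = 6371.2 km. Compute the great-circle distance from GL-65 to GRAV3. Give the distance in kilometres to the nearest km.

Δφ = -13.2352°,  Δλ = 172.8842°
a = sin²(Δφ/2) + cos φ₁ cos φ₂ sin²(Δλ/2) = 0.225975
c = 2·arcsin(√a) = 0.990764 rad = 56.7666°
d = R·c = 6371.2 × 0.990764 = 6312.4 km

6312 km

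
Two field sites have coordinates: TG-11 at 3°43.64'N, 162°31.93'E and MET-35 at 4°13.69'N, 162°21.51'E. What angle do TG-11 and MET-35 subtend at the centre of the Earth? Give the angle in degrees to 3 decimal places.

TG-11: φ = +3.72733°, λ = +162.53217°
MET-35: φ = +4.22817°, λ = +162.35850°
Δφ = 0.5008°,  Δλ = -0.1737°
a = sin²(Δφ/2) + cos φ₁ cos φ₂ sin²(Δλ/2) = 0.000021
c = 2·arcsin(√a) = 0.009249 rad = 0.5300°

0.530°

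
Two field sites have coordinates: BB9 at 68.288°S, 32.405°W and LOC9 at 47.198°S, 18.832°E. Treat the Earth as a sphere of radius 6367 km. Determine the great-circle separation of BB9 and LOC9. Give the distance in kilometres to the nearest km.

Δφ = 21.0900°,  Δλ = 51.2370°
a = sin²(Δφ/2) + cos φ₁ cos φ₂ sin²(Δλ/2) = 0.080484
c = 2·arcsin(√a) = 0.575295 rad = 32.9620°
d = R·c = 6367 × 0.575295 = 3662.9 km

3663 km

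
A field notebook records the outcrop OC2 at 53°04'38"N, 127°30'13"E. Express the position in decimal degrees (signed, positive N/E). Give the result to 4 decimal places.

+53.0772°, +127.5036°

lat: 53.0772° N → +53.0772°
lon: 127.5036° E → +127.5036°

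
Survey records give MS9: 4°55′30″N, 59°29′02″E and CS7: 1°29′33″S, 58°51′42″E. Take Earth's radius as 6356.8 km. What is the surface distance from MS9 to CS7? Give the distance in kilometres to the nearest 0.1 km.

715.3 km

MS9: φ = +4.92500°, λ = +59.48389°
CS7: φ = -1.49250°, λ = +58.86167°
Δφ = -6.4175°,  Δλ = -0.6222°
a = sin²(Δφ/2) + cos φ₁ cos φ₂ sin²(Δλ/2) = 0.003162
c = 2·arcsin(√a) = 0.112531 rad = 6.4475°
d = R·c = 6356.8 × 0.112531 = 715.3 km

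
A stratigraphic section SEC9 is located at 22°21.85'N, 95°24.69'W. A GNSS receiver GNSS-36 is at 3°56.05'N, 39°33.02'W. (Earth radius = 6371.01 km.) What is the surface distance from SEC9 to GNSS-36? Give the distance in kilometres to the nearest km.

SEC9: φ = +22.36417°, λ = -95.41150°
GNSS-36: φ = +3.93417°, λ = -39.55033°
Δφ = -18.4300°,  Δλ = 55.8612°
a = sin²(Δφ/2) + cos φ₁ cos φ₂ sin²(Δλ/2) = 0.228064
c = 2·arcsin(√a) = 0.995752 rad = 57.0524°
d = R·c = 6371.01 × 0.995752 = 6343.9 km

6344 km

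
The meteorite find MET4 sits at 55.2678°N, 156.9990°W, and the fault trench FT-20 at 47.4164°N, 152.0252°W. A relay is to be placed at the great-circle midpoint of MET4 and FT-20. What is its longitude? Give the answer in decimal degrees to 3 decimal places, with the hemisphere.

154.299°W

Bx = cos φ₂ cos Δλ = 0.674117,  By = cos φ₂ sin Δλ = 0.058667
φₘ = atan2(sin φ₁ + sin φ₂, √((cos φ₁ + Bx)² + By²)) = 51.36824°
λₘ = λ₁ + atan2(By, cos φ₁ + Bx) = -154.29863°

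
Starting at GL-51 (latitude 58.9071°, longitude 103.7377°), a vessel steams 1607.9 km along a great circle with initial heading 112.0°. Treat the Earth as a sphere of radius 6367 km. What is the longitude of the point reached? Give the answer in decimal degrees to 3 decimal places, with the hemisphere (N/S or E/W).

125.504°E

δ = d/R = 1607.9/6367 = 0.252537 rad
φ₂ = arcsin(sin φ₁ cos δ + cos φ₁ sin δ cos θ)
   = arcsin(0.85633·0.96828 + 0.51643·0.24986·-0.37461) = 51.33686°
λ₂ = λ₁ + atan2(sin θ sin δ cos φ₁, cos δ − sin φ₁ sin φ₂) = 125.50396°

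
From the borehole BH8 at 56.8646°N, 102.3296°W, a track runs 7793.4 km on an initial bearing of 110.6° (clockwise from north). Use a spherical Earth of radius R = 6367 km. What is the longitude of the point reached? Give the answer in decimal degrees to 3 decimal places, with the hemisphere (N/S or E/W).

40.064°W

δ = d/R = 7793.4/6367 = 1.224030 rad
φ₂ = arcsin(sin φ₁ cos δ + cos φ₁ sin δ cos θ)
   = arcsin(0.83738·0.33986 + 0.54662·0.94048·-0.35184) = 5.95315°
λ₂ = λ₁ + atan2(sin θ sin δ cos φ₁, cos δ − sin φ₁ sin φ₂) = -40.06386°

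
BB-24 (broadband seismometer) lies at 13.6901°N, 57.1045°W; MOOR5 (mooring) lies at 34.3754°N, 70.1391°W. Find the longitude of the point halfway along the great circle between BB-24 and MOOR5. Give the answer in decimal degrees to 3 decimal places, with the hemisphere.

Bx = cos φ₂ cos Δλ = 0.804090,  By = cos φ₂ sin Δλ = -0.186150
φₘ = atan2(sin φ₁ + sin φ₂, √((cos φ₁ + Bx)² + By²)) = 24.17029°
λₘ = λ₁ + atan2(By, cos φ₁ + Bx) = -63.08914°

63.089°W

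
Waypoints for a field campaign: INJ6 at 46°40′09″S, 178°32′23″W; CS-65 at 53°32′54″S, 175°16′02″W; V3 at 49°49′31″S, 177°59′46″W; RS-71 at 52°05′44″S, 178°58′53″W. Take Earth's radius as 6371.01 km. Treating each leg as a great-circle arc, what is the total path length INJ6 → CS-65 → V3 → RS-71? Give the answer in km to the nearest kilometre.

INJ6: φ = -46.66917°, λ = -178.53972°
CS-65: φ = -53.54833°, λ = -175.26722°
V3: φ = -49.82528°, λ = -177.99611°
RS-71: φ = -52.09556°, λ = -178.98139°
INJ6→CS-65: c = 0.125493 rad, d = 799.52 km
CS-65→V3: c = 0.071361 rad, d = 454.64 km
V3→RS-71: c = 0.041076 rad, d = 261.70 km
Total = 799.52 + 454.64 + 261.70 = 1515.85 km

1516 km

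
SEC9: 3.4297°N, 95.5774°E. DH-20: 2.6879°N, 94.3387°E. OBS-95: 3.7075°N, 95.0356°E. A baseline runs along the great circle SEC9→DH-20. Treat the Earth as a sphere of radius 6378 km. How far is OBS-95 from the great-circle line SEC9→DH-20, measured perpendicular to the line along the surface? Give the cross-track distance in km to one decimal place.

δ₁₃ = central angle SEC9→OBS-95 = 0.010610 rad  (haversine)
θ₁₃ = bearing SEC9→OBS-95 = 297.208°,  θ₁₂ = bearing SEC9→DH-20 = 239.083°
dₓₜ = R·arcsin(sin δ₁₃ · sin(θ₁₃ − θ₁₂)) = 6378·arcsin(0.01061·sin(58.125°)) = 57.468 km
|dₓₜ| = 57.468 km

57.5 km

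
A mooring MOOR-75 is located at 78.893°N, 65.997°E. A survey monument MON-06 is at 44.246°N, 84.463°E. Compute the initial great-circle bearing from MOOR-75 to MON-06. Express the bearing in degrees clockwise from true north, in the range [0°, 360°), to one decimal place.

156.9°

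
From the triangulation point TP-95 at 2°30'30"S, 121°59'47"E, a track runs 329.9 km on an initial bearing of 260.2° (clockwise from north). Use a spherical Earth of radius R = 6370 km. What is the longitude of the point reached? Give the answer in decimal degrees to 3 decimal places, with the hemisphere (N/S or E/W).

TP-95: φ = -2.50833°, λ = +121.99639°
δ = d/R = 329.9/6370 = 0.051790 rad
φ₂ = arcsin(sin φ₁ cos δ + cos φ₁ sin δ cos θ)
   = arcsin(-0.04376·0.99866 + 0.99904·0.05177·-0.17021) = -3.00991°
λ₂ = λ₁ + atan2(sin θ sin δ cos φ₁, cos δ − sin φ₁ sin φ₂) = 119.06836°

119.068°E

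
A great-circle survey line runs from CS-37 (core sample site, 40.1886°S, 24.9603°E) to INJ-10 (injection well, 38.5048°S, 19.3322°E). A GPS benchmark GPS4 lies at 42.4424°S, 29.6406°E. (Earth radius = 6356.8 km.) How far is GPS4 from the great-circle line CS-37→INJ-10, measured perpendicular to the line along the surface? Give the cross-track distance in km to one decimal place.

118.6 km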